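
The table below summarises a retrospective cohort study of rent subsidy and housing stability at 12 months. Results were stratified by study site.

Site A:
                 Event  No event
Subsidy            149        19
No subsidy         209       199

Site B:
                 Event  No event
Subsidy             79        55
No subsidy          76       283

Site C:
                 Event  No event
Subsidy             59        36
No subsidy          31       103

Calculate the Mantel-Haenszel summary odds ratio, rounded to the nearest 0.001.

6.093

OR_MH = Σ(aᵢdᵢ/nᵢ) / Σ(bᵢcᵢ/nᵢ), where nᵢ is the stratum total.
Stratum 1 (Site A): n = 576; a·d/n = 149·199/576 = 51.4774; b·c/n = 19·209/576 = 6.8941
Stratum 2 (Site B): n = 493; a·d/n = 79·283/493 = 45.3489; b·c/n = 55·76/493 = 8.4787
Stratum 3 (Site C): n = 229; a·d/n = 59·103/229 = 26.5371; b·c/n = 36·31/229 = 4.8734
OR_MH = (51.4774 + 45.3489 + 26.5371) / (6.8941 + 8.4787 + 4.8734) = 123.3634 / 20.2462 = 6.09318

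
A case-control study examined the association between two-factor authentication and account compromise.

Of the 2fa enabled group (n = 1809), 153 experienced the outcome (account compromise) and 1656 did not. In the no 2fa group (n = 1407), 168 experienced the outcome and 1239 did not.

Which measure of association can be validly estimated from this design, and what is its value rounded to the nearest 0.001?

0.681

From the description: a = 153, b = 1656, c = 168, d = 1239.
This is a case-control study: participants were sampled on outcome status, so risks in the source population cannot be estimated directly — relative risk is not valid here. The odds ratio is the appropriate measure.
OR = (a·d)/(b·c) = (153 × 1239) / (1656 × 168) = 189567 / 278208 = 0.68139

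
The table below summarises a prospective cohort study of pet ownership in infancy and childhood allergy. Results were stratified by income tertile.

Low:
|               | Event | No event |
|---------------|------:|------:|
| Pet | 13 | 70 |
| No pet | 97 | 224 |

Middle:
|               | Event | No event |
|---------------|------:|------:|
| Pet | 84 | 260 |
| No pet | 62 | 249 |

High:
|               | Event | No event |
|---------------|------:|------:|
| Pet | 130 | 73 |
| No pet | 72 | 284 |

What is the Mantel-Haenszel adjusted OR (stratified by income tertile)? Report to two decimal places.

2.07

OR_MH = Σ(aᵢdᵢ/nᵢ) / Σ(bᵢcᵢ/nᵢ), where nᵢ is the stratum total.
Stratum 1 (Low): n = 404; a·d/n = 13·224/404 = 7.2079; b·c/n = 70·97/404 = 16.8069
Stratum 2 (Middle): n = 655; a·d/n = 84·249/655 = 31.9328; b·c/n = 260·62/655 = 24.6107
Stratum 3 (High): n = 559; a·d/n = 130·284/559 = 66.0465; b·c/n = 73·72/559 = 9.4025
OR_MH = (7.2079 + 31.9328 + 66.0465) / (16.8069 + 24.6107 + 9.4025) = 105.1873 / 50.8201 = 2.06980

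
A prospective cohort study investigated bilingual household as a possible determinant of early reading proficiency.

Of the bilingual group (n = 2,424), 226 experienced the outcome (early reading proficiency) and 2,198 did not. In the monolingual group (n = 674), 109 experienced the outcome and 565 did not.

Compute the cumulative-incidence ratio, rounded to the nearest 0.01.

0.58

From the description: a = 226, b = 2198, c = 109, d = 565.
Risk in exposed = 226/2424 = 0.09323; risk in unexposed = 109/674 = 0.16172.
RR = 0.09323 / 0.16172 = 0.57651
The risk is 42% lower among the exposed than among the unexposed.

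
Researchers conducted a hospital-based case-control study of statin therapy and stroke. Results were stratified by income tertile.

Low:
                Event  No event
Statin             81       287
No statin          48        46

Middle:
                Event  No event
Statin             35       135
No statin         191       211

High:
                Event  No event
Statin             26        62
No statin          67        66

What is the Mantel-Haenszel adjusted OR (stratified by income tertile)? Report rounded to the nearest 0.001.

0.307

OR_MH = Σ(aᵢdᵢ/nᵢ) / Σ(bᵢcᵢ/nᵢ), where nᵢ is the stratum total.
Stratum 1 (Low): n = 462; a·d/n = 81·46/462 = 8.0649; b·c/n = 287·48/462 = 29.8182
Stratum 2 (Middle): n = 572; a·d/n = 35·211/572 = 12.9108; b·c/n = 135·191/572 = 45.0787
Stratum 3 (High): n = 221; a·d/n = 26·66/221 = 7.7647; b·c/n = 62·67/221 = 18.7964
OR_MH = (8.0649 + 12.9108 + 7.7647) / (29.8182 + 45.0787 + 18.7964) = 28.7405 / 93.6932 = 0.30675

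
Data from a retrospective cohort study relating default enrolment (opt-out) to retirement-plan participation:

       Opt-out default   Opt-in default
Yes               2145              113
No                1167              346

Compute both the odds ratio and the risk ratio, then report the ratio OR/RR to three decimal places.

2.139

Reading the table with exposure as columns: a = 2145 (Opt-out default, case), b = 1167 (Opt-out default, non-case), c = 113 (Opt-in default, case), d = 346.
OR = (2145·346)/(1167·113) = 742170/131871 = 5.62800
Risk in exposed = 2145/3312 = 0.64764; risk in unexposed = 113/459 = 0.24619; RR = 2.63070
OR/RR = 5.62800 / 2.63070 = 2.13936
The outcome is not rare, so the OR lies further from 1 than the RR.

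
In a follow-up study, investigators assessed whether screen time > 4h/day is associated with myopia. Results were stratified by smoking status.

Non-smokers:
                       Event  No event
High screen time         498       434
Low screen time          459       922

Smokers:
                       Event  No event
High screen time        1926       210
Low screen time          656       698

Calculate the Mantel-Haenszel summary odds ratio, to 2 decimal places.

4.65

OR_MH = Σ(aᵢdᵢ/nᵢ) / Σ(bᵢcᵢ/nᵢ), where nᵢ is the stratum total.
Stratum 1 (Non-smokers): n = 2313; a·d/n = 498·922/2313 = 198.5110; b·c/n = 434·459/2313 = 86.1245
Stratum 2 (Smokers): n = 3490; a·d/n = 1926·698/3490 = 385.2000; b·c/n = 210·656/3490 = 39.4728
OR_MH = (198.5110 + 385.2000) / (86.1245 + 39.4728) = 583.7110 / 125.5973 = 4.64748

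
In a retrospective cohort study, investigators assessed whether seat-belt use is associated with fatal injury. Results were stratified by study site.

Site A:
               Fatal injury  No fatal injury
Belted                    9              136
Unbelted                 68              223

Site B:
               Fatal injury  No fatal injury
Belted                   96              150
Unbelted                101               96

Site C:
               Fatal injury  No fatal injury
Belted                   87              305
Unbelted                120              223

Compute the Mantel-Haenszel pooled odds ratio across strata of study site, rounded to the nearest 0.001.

OR_MH = Σ(aᵢdᵢ/nᵢ) / Σ(bᵢcᵢ/nᵢ), where nᵢ is the stratum total.
Stratum 1 (Site A): n = 436; a·d/n = 9·223/436 = 4.6032; b·c/n = 136·68/436 = 21.2110
Stratum 2 (Site B): n = 443; a·d/n = 96·96/443 = 20.8036; b·c/n = 150·101/443 = 34.1986
Stratum 3 (Site C): n = 735; a·d/n = 87·223/735 = 26.3959; b·c/n = 305·120/735 = 49.7959
OR_MH = (4.6032 + 20.8036 + 26.3959) / (21.2110 + 34.1986 + 49.7959) = 51.8027 / 105.2056 = 0.49240

0.492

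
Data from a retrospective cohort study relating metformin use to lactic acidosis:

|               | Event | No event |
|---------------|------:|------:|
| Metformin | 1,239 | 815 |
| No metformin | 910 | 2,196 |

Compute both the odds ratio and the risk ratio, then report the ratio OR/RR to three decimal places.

1.782

Cells: a = 1239, b = 815, c = 910, d = 2196.
OR = (1239·2196)/(815·910) = 2720844/741650 = 3.66864
Risk in exposed = 1239/2054 = 0.60321; risk in unexposed = 910/3106 = 0.29298; RR = 2.05888
OR/RR = 3.66864 / 2.05888 = 1.78186
The outcome is not rare, so the OR lies further from 1 than the RR.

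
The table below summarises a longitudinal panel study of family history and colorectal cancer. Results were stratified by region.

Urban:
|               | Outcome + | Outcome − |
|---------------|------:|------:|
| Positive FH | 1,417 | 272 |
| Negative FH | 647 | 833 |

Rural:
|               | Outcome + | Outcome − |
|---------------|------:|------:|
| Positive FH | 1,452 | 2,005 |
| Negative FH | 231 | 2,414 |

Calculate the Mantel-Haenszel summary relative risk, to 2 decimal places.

RR_MH = Σ(aᵢ·n₀ᵢ/nᵢ) / Σ(cᵢ·n₁ᵢ/nᵢ), with n₁ᵢ = aᵢ+bᵢ (exposed), n₀ᵢ = cᵢ+dᵢ (unexposed), nᵢ = n₁ᵢ+n₀ᵢ.
Stratum 1 (Urban): n₁ = 1689, n₀ = 1480, n = 3169; a·n₀/n = 1417·1480/3169 = 661.7734; c·n₁/n = 647·1689/3169 = 344.8353
Stratum 2 (Rural): n₁ = 3457, n₀ = 2645, n = 6102; a·n₀/n = 1452·2645/6102 = 629.3904; c·n₁/n = 231·3457/6102 = 130.8697
RR_MH = (661.7734 + 629.3904) / (344.8353 + 130.8697) = 1291.1638 / 475.7050 = 2.71421

2.71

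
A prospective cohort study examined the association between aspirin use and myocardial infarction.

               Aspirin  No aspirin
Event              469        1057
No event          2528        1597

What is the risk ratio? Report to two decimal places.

Reading the table with exposure as columns: a = 469 (Aspirin, case), b = 2528 (Aspirin, non-case), c = 1057 (No aspirin, case), d = 1597.
Risk in exposed = 469/2997 = 0.15649; risk in unexposed = 1057/2654 = 0.39827.
RR = 0.15649 / 0.39827 = 0.39293
The risk is 61% lower among the exposed than among the unexposed.

0.39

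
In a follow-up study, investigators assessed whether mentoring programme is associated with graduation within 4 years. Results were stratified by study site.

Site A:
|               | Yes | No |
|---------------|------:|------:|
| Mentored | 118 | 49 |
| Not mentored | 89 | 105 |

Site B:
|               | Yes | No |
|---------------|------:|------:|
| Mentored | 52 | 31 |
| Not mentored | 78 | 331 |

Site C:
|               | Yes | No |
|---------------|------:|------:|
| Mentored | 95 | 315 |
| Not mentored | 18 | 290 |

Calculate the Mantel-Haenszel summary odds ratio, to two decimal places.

4.33

OR_MH = Σ(aᵢdᵢ/nᵢ) / Σ(bᵢcᵢ/nᵢ), where nᵢ is the stratum total.
Stratum 1 (Site A): n = 361; a·d/n = 118·105/361 = 34.3213; b·c/n = 49·89/361 = 12.0803
Stratum 2 (Site B): n = 492; a·d/n = 52·331/492 = 34.9837; b·c/n = 31·78/492 = 4.9146
Stratum 3 (Site C): n = 718; a·d/n = 95·290/718 = 38.3705; b·c/n = 315·18/718 = 7.8969
OR_MH = (34.3213 + 34.9837 + 38.3705) / (12.0803 + 4.9146 + 7.8969) = 107.6755 / 24.8919 = 4.32573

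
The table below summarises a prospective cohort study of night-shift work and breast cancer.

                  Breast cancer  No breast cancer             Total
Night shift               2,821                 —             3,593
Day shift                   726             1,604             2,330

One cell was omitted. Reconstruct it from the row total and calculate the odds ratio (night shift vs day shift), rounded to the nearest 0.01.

8.07

The missing cell is in the exposed row: 3593 − 2821 = 772.
So a = 2821, b = 772, c = 726, d = 1604.
OR = (a·d)/(b·c) = (2821 × 1604) / (772 × 726) = 4524884 / 560472 = 8.07335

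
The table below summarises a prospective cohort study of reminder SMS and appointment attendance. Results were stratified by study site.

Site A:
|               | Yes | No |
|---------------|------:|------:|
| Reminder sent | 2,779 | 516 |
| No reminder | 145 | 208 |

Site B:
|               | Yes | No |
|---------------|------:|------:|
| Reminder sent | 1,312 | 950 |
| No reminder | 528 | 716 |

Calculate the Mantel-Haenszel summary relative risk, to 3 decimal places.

RR_MH = Σ(aᵢ·n₀ᵢ/nᵢ) / Σ(cᵢ·n₁ᵢ/nᵢ), with n₁ᵢ = aᵢ+bᵢ (exposed), n₀ᵢ = cᵢ+dᵢ (unexposed), nᵢ = n₁ᵢ+n₀ᵢ.
Stratum 1 (Site A): n₁ = 3295, n₀ = 353, n = 3648; a·n₀/n = 2779·353/3648 = 268.9109; c·n₁/n = 145·3295/3648 = 130.9690
Stratum 2 (Site B): n₁ = 2262, n₀ = 1244, n = 3506; a·n₀/n = 1312·1244/3506 = 465.5242; c·n₁/n = 528·2262/3506 = 340.6549
RR_MH = (268.9109 + 465.5242) / (130.9690 + 340.6549) = 734.4352 / 471.6239 = 1.55725

1.557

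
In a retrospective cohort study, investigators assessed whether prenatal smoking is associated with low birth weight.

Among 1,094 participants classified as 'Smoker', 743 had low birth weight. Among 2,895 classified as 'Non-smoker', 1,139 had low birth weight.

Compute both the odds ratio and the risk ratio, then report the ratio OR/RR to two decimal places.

From the description: a = 743, b = 351, c = 1139, d = 1756.
OR = (743·1756)/(351·1139) = 1304708/399789 = 3.26349
Risk in exposed = 743/1094 = 0.67916; risk in unexposed = 1139/2895 = 0.39344; RR = 1.72622
OR/RR = 3.26349 / 1.72622 = 1.89054
The outcome is not rare, so the OR lies further from 1 than the RR.

1.89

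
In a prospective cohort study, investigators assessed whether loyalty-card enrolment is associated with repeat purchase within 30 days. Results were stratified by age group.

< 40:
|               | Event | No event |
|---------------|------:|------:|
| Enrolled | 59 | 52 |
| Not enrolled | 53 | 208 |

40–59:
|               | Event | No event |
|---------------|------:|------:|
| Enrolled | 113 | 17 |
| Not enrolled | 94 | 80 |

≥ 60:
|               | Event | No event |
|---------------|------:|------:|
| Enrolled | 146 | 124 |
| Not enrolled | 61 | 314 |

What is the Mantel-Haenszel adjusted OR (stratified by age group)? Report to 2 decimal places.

5.49

OR_MH = Σ(aᵢdᵢ/nᵢ) / Σ(bᵢcᵢ/nᵢ), where nᵢ is the stratum total.
Stratum 1 (< 40): n = 372; a·d/n = 59·208/372 = 32.9892; b·c/n = 52·53/372 = 7.4086
Stratum 2 (40–59): n = 304; a·d/n = 113·80/304 = 29.7368; b·c/n = 17·94/304 = 5.2566
Stratum 3 (≥ 60): n = 645; a·d/n = 146·314/645 = 71.0760; b·c/n = 124·61/645 = 11.7271
OR_MH = (32.9892 + 29.7368 + 71.0760) / (7.4086 + 5.2566 + 11.7271) = 133.8021 / 24.3923 = 5.48542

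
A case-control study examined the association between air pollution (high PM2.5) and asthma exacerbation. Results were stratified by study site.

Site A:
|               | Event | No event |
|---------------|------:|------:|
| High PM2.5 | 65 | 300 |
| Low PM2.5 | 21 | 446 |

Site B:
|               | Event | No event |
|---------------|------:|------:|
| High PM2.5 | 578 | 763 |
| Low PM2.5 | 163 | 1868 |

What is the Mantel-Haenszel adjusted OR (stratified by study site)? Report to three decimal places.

7.987

OR_MH = Σ(aᵢdᵢ/nᵢ) / Σ(bᵢcᵢ/nᵢ), where nᵢ is the stratum total.
Stratum 1 (Site A): n = 832; a·d/n = 65·446/832 = 34.8438; b·c/n = 300·21/832 = 7.5721
Stratum 2 (Site B): n = 3372; a·d/n = 578·1868/3372 = 320.1969; b·c/n = 763·163/3372 = 36.8829
OR_MH = (34.8438 + 320.1969) / (7.5721 + 36.8829) = 355.0407 / 44.4550 = 7.98652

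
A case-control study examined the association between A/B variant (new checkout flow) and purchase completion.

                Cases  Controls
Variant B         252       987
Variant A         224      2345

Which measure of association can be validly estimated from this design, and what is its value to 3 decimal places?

2.673

Cells: a = 252, b = 987, c = 224, d = 2345.
This is a case-control study: participants were sampled on outcome status, so risks in the source population cannot be estimated directly — relative risk is not valid here. The odds ratio is the appropriate measure.
OR = (a·d)/(b·c) = (252 × 2345) / (987 × 224) = 590940 / 221088 = 2.67287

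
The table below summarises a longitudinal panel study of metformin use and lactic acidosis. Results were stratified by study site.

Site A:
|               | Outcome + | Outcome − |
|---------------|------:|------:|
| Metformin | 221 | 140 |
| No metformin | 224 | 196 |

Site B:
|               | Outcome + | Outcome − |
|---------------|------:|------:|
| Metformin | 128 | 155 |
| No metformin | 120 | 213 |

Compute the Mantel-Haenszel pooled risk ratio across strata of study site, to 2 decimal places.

1.19

RR_MH = Σ(aᵢ·n₀ᵢ/nᵢ) / Σ(cᵢ·n₁ᵢ/nᵢ), with n₁ᵢ = aᵢ+bᵢ (exposed), n₀ᵢ = cᵢ+dᵢ (unexposed), nᵢ = n₁ᵢ+n₀ᵢ.
Stratum 1 (Site A): n₁ = 361, n₀ = 420, n = 781; a·n₀/n = 221·420/781 = 118.8476; c·n₁/n = 224·361/781 = 103.5391
Stratum 2 (Site B): n₁ = 283, n₀ = 333, n = 616; a·n₀/n = 128·333/616 = 69.1948; c·n₁/n = 120·283/616 = 55.1299
RR_MH = (118.8476 + 69.1948) / (103.5391 + 55.1299) = 188.0424 / 158.6689 = 1.18512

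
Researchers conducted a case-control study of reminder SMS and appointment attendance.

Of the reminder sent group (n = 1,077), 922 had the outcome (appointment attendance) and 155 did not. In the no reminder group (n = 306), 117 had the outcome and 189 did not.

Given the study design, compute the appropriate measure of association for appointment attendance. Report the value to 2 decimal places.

9.61

From the description: a = 922, b = 155, c = 117, d = 189.
This is a case-control study: participants were sampled on outcome status, so risks in the source population cannot be estimated directly — relative risk is not valid here. The odds ratio is the appropriate measure.
OR = (a·d)/(b·c) = (922 × 189) / (155 × 117) = 174258 / 18135 = 9.60893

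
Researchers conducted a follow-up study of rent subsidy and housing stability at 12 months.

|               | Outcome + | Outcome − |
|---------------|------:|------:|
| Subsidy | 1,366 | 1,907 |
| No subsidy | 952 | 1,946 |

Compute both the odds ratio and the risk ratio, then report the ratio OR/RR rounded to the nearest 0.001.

Cells: a = 1366, b = 1907, c = 952, d = 1946.
OR = (1366·1946)/(1907·952) = 2658236/1815464 = 1.46422
Risk in exposed = 1366/3273 = 0.41735; risk in unexposed = 952/2898 = 0.32850; RR = 1.27048
OR/RR = 1.46422 / 1.27048 = 1.15250
The outcome is not rare, so the OR lies further from 1 than the RR.

1.152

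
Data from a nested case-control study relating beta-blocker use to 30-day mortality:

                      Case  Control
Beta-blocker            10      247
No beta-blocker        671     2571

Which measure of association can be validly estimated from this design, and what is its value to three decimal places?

Cells: a = 10, b = 247, c = 671, d = 2571.
This is a nested case-control study: participants were sampled on outcome status, so risks in the source population cannot be estimated directly — relative risk is not valid here. The odds ratio is the appropriate measure.
OR = (a·d)/(b·c) = (10 × 2571) / (247 × 671) = 25710 / 165737 = 0.15513

0.155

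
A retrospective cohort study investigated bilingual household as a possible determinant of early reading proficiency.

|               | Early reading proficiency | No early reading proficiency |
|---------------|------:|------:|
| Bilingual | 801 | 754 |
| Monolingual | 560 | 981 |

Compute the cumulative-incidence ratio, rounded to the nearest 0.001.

Cells: a = 801, b = 754, c = 560, d = 981.
Risk in exposed = 801/1555 = 0.51511; risk in unexposed = 560/1541 = 0.36340.
RR = 0.51511 / 0.36340 = 1.41748
The risk among the exposed is 1.42 times that among the unexposed.

1.417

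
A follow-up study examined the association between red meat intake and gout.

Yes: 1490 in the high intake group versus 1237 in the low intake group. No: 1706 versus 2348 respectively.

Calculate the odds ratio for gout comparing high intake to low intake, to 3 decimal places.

From the description: a = 1490, b = 1706, c = 1237, d = 2348.
OR = (a·d)/(b·c) = (1490 × 2348) / (1706 × 1237) = 3498520 / 2110322 = 1.65781
The odds of gout are about 1.66 times as high in the high intake group.

1.658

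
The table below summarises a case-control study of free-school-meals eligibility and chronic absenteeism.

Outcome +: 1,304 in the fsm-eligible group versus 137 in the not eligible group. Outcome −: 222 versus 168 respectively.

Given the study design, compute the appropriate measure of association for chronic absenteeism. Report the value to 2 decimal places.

From the description: a = 1304, b = 222, c = 137, d = 168.
This is a case-control study: participants were sampled on outcome status, so risks in the source population cannot be estimated directly — relative risk is not valid here. The odds ratio is the appropriate measure.
OR = (a·d)/(b·c) = (1304 × 168) / (222 × 137) = 219072 / 30414 = 7.20300

7.20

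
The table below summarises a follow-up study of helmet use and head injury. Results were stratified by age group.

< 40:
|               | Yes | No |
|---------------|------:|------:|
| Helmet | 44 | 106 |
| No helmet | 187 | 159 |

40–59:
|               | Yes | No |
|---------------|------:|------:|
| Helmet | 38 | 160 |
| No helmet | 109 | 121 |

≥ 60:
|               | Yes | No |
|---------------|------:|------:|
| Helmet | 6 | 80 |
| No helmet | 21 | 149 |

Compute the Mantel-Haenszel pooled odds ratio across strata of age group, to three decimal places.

0.325

OR_MH = Σ(aᵢdᵢ/nᵢ) / Σ(bᵢcᵢ/nᵢ), where nᵢ is the stratum total.
Stratum 1 (< 40): n = 496; a·d/n = 44·159/496 = 14.1048; b·c/n = 106·187/496 = 39.9637
Stratum 2 (40–59): n = 428; a·d/n = 38·121/428 = 10.7430; b·c/n = 160·109/428 = 40.7477
Stratum 3 (≥ 60): n = 256; a·d/n = 6·149/256 = 3.4922; b·c/n = 80·21/256 = 6.5625
OR_MH = (14.1048 + 10.7430 + 3.4922) / (39.9637 + 40.7477 + 6.5625) = 28.3400 / 87.2739 = 0.32473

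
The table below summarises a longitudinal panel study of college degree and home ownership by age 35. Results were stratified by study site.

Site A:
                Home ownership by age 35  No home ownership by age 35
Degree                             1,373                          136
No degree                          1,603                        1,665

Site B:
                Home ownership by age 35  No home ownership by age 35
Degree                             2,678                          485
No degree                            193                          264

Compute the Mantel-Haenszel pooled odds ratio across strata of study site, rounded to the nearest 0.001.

OR_MH = Σ(aᵢdᵢ/nᵢ) / Σ(bᵢcᵢ/nᵢ), where nᵢ is the stratum total.
Stratum 1 (Site A): n = 4777; a·d/n = 1373·1665/4777 = 478.5524; b·c/n = 136·1603/4777 = 45.6370
Stratum 2 (Site B): n = 3620; a·d/n = 2678·264/3620 = 195.3017; b·c/n = 485·193/3620 = 25.8577
OR_MH = (478.5524 + 195.3017) / (45.6370 + 25.8577) = 673.8541 / 71.4947 = 9.42523

9.425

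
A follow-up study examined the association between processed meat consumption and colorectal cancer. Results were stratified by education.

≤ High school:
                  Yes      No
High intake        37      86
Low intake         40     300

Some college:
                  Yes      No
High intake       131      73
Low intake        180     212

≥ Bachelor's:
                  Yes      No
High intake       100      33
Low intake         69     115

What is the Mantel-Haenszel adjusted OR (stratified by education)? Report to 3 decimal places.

OR_MH = Σ(aᵢdᵢ/nᵢ) / Σ(bᵢcᵢ/nᵢ), where nᵢ is the stratum total.
Stratum 1 (≤ High school): n = 463; a·d/n = 37·300/463 = 23.9741; b·c/n = 86·40/463 = 7.4298
Stratum 2 (Some college): n = 596; a·d/n = 131·212/596 = 46.5973; b·c/n = 73·180/596 = 22.0470
Stratum 3 (≥ Bachelor's): n = 317; a·d/n = 100·115/317 = 36.2776; b·c/n = 33·69/317 = 7.1830
OR_MH = (23.9741 + 46.5973 + 36.2776) / (7.4298 + 22.0470 + 7.1830) = 106.8490 / 36.6598 = 2.91461

2.915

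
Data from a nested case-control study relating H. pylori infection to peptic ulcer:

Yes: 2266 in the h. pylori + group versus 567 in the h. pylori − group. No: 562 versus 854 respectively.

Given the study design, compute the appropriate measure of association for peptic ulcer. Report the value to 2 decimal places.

6.07

From the description: a = 2266, b = 562, c = 567, d = 854.
This is a nested case-control study: participants were sampled on outcome status, so risks in the source population cannot be estimated directly — relative risk is not valid here. The odds ratio is the appropriate measure.
OR = (a·d)/(b·c) = (2266 × 854) / (562 × 567) = 1935164 / 318654 = 6.07293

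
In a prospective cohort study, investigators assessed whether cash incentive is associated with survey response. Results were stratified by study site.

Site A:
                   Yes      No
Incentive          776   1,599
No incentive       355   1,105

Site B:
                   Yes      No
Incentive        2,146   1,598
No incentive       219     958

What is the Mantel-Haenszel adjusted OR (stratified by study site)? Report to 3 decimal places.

OR_MH = Σ(aᵢdᵢ/nᵢ) / Σ(bᵢcᵢ/nᵢ), where nᵢ is the stratum total.
Stratum 1 (Site A): n = 3835; a·d/n = 776·1105/3835 = 223.5932; b·c/n = 1599·355/3835 = 148.0169
Stratum 2 (Site B): n = 4921; a·d/n = 2146·958/4921 = 417.7744; b·c/n = 1598·219/4921 = 71.1160
OR_MH = (223.5932 + 417.7744) / (148.0169 + 71.1160) = 641.3677 / 219.1330 = 2.92684

2.927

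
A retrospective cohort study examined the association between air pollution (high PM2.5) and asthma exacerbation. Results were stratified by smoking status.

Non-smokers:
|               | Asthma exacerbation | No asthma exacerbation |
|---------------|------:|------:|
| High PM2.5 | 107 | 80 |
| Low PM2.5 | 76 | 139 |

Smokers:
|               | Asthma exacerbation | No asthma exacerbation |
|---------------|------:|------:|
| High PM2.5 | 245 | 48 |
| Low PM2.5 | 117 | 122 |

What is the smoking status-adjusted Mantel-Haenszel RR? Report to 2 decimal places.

1.68

RR_MH = Σ(aᵢ·n₀ᵢ/nᵢ) / Σ(cᵢ·n₁ᵢ/nᵢ), with n₁ᵢ = aᵢ+bᵢ (exposed), n₀ᵢ = cᵢ+dᵢ (unexposed), nᵢ = n₁ᵢ+n₀ᵢ.
Stratum 1 (Non-smokers): n₁ = 187, n₀ = 215, n = 402; a·n₀/n = 107·215/402 = 57.2264; c·n₁/n = 76·187/402 = 35.3532
Stratum 2 (Smokers): n₁ = 293, n₀ = 239, n = 532; a·n₀/n = 245·239/532 = 110.0658; c·n₁/n = 117·293/532 = 64.4380
RR_MH = (57.2264 + 110.0658) / (35.3532 + 64.4380) = 167.2922 / 99.7912 = 1.67642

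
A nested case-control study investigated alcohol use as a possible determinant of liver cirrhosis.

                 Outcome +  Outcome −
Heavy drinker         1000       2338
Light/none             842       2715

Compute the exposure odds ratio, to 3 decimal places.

1.379

Cells: a = 1000, b = 2338, c = 842, d = 2715.
OR = (a·d)/(b·c) = (1000 × 2715) / (2338 × 842) = 2715000 / 1968596 = 1.37916
The odds of liver cirrhosis are about 1.38 times as high in the heavy drinker group.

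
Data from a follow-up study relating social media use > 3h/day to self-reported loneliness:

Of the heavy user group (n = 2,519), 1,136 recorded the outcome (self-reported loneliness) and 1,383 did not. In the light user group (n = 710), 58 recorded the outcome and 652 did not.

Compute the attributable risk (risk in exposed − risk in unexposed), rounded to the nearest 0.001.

From the description: a = 1136, b = 1383, c = 58, d = 652.
Risk in exposed = 1136/2519 = 0.450973; risk in unexposed = 58/710 = 0.081690.
Risk difference = 0.450973 − 0.081690 = 0.369282

0.369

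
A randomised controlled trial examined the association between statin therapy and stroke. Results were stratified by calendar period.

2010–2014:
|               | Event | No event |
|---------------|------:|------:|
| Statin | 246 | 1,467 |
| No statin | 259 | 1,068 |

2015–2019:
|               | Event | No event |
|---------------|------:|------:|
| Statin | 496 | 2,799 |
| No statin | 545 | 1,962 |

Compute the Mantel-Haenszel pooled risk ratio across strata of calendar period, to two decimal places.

0.71

RR_MH = Σ(aᵢ·n₀ᵢ/nᵢ) / Σ(cᵢ·n₁ᵢ/nᵢ), with n₁ᵢ = aᵢ+bᵢ (exposed), n₀ᵢ = cᵢ+dᵢ (unexposed), nᵢ = n₁ᵢ+n₀ᵢ.
Stratum 1 (2010–2014): n₁ = 1713, n₀ = 1327, n = 3040; a·n₀/n = 246·1327/3040 = 107.3822; c·n₁/n = 259·1713/3040 = 145.9431
Stratum 2 (2015–2019): n₁ = 3295, n₀ = 2507, n = 5802; a·n₀/n = 496·2507/5802 = 214.3178; c·n₁/n = 545·3295/5802 = 309.5097
RR_MH = (107.3822 + 214.3178) / (145.9431 + 309.5097) = 321.7001 / 455.4527 = 0.70633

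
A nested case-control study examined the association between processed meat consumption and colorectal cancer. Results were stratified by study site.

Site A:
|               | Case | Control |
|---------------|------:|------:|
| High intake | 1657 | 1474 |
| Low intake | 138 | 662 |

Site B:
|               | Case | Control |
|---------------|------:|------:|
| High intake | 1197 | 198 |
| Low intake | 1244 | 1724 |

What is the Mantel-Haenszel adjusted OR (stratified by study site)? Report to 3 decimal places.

OR_MH = Σ(aᵢdᵢ/nᵢ) / Σ(bᵢcᵢ/nᵢ), where nᵢ is the stratum total.
Stratum 1 (Site A): n = 3931; a·d/n = 1657·662/3931 = 279.0471; b·c/n = 1474·138/3931 = 51.7456
Stratum 2 (Site B): n = 4363; a·d/n = 1197·1724/4363 = 472.9837; b·c/n = 198·1244/4363 = 56.4547
OR_MH = (279.0471 + 472.9837) / (51.7456 + 56.4547) = 752.0308 / 108.2003 = 6.95035

6.950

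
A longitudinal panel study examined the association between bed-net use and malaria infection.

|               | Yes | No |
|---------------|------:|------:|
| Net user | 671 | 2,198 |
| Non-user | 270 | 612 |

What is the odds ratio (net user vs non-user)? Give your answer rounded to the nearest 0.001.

0.692

Cells: a = 671, b = 2198, c = 270, d = 612.
OR = (a·d)/(b·c) = (671 × 612) / (2198 × 270) = 410652 / 593460 = 0.69196
Exposure is associated with lower odds of malaria infection (OR = 0.69 < 1).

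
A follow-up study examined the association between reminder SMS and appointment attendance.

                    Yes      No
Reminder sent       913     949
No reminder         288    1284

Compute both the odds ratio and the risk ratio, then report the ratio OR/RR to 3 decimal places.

1.603

Cells: a = 913, b = 949, c = 288, d = 1284.
OR = (913·1284)/(949·288) = 1172292/273312 = 4.28921
Risk in exposed = 913/1862 = 0.49033; risk in unexposed = 288/1572 = 0.18321; RR = 2.67640
OR/RR = 4.28921 / 2.67640 = 1.60260
The outcome is not rare, so the OR lies further from 1 than the RR.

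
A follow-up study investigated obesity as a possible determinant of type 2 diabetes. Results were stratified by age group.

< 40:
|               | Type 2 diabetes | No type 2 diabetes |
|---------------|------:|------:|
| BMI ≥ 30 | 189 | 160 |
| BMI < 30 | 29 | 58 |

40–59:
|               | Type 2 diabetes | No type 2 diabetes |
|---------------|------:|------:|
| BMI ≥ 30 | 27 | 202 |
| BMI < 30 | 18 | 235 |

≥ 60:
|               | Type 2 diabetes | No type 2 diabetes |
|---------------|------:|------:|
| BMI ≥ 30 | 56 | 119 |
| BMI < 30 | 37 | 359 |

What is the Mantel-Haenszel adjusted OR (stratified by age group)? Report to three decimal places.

2.839

OR_MH = Σ(aᵢdᵢ/nᵢ) / Σ(bᵢcᵢ/nᵢ), where nᵢ is the stratum total.
Stratum 1 (< 40): n = 436; a·d/n = 189·58/436 = 25.1422; b·c/n = 160·29/436 = 10.6422
Stratum 2 (40–59): n = 482; a·d/n = 27·235/482 = 13.1639; b·c/n = 202·18/482 = 7.5436
Stratum 3 (≥ 60): n = 571; a·d/n = 56·359/571 = 35.2084; b·c/n = 119·37/571 = 7.7110
OR_MH = (25.1422 + 13.1639 + 35.2084) / (10.6422 + 7.5436 + 7.7110) = 73.5145 / 25.8968 = 2.83875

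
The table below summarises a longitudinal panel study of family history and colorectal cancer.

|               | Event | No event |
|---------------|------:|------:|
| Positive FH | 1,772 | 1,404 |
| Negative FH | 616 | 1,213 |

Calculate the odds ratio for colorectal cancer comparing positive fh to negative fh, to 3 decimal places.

Cells: a = 1772, b = 1404, c = 616, d = 1213.
OR = (a·d)/(b·c) = (1772 × 1213) / (1404 × 616) = 2149436 / 864864 = 2.48529
The odds of colorectal cancer are about 2.49 times as high in the positive fh group.

2.485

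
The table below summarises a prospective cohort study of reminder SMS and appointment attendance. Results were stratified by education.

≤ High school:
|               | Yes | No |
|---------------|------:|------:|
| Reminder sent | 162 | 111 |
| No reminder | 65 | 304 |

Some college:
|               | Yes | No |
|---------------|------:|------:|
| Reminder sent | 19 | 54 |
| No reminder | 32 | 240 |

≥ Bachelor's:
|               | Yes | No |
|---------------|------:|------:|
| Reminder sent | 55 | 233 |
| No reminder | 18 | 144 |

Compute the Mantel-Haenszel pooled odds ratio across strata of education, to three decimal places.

OR_MH = Σ(aᵢdᵢ/nᵢ) / Σ(bᵢcᵢ/nᵢ), where nᵢ is the stratum total.
Stratum 1 (≤ High school): n = 642; a·d/n = 162·304/642 = 76.7103; b·c/n = 111·65/642 = 11.2383
Stratum 2 (Some college): n = 345; a·d/n = 19·240/345 = 13.2174; b·c/n = 54·32/345 = 5.0087
Stratum 3 (≥ Bachelor's): n = 450; a·d/n = 55·144/450 = 17.6000; b·c/n = 233·18/450 = 9.3200
OR_MH = (76.7103 + 13.2174 + 17.6000) / (11.2383 + 5.0087 + 9.3200) = 107.5277 / 25.5670 = 4.20572

4.206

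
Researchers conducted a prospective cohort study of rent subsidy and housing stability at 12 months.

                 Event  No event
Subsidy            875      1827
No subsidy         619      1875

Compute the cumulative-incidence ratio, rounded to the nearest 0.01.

Cells: a = 875, b = 1827, c = 619, d = 1875.
Risk in exposed = 875/2702 = 0.32383; risk in unexposed = 619/2494 = 0.24820.
RR = 0.32383 / 0.24820 = 1.30475
The risk among the exposed is 1.30 times that among the unexposed.

1.30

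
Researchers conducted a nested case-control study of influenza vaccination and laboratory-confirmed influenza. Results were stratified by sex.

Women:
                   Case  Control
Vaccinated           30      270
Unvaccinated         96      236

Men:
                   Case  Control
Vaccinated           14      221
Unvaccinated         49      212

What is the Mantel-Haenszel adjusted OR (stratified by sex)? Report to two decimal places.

OR_MH = Σ(aᵢdᵢ/nᵢ) / Σ(bᵢcᵢ/nᵢ), where nᵢ is the stratum total.
Stratum 1 (Women): n = 632; a·d/n = 30·236/632 = 11.2025; b·c/n = 270·96/632 = 41.0127
Stratum 2 (Men): n = 496; a·d/n = 14·212/496 = 5.9839; b·c/n = 221·49/496 = 21.8327
OR_MH = (11.2025 + 5.9839) / (41.0127 + 21.8327) = 17.1864 / 62.8453 = 0.27347

0.27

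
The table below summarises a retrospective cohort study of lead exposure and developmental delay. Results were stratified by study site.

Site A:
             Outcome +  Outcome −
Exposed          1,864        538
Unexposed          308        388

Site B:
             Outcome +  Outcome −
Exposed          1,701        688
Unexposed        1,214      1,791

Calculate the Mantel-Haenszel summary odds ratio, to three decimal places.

3.832

OR_MH = Σ(aᵢdᵢ/nᵢ) / Σ(bᵢcᵢ/nᵢ), where nᵢ is the stratum total.
Stratum 1 (Site A): n = 3098; a·d/n = 1864·388/3098 = 233.4513; b·c/n = 538·308/3098 = 53.4874
Stratum 2 (Site B): n = 5394; a·d/n = 1701·1791/5394 = 564.7925; b·c/n = 688·1214/5394 = 154.8446
OR_MH = (233.4513 + 564.7925) / (53.4874 + 154.8446) = 798.2438 / 208.3321 = 3.83159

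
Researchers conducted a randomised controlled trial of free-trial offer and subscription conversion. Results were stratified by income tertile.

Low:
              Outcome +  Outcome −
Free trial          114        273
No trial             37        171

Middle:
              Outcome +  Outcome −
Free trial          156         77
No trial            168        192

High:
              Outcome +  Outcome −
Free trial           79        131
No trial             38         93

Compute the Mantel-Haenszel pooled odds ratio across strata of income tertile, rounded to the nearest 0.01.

OR_MH = Σ(aᵢdᵢ/nᵢ) / Σ(bᵢcᵢ/nᵢ), where nᵢ is the stratum total.
Stratum 1 (Low): n = 595; a·d/n = 114·171/595 = 32.7630; b·c/n = 273·37/595 = 16.9765
Stratum 2 (Middle): n = 593; a·d/n = 156·192/593 = 50.5093; b·c/n = 77·168/593 = 21.8145
Stratum 3 (High): n = 341; a·d/n = 79·93/341 = 21.5455; b·c/n = 131·38/341 = 14.5982
OR_MH = (32.7630 + 50.5093 + 21.5455) / (16.9765 + 21.8145 + 14.5982) = 104.8178 / 53.3892 = 1.96328

1.96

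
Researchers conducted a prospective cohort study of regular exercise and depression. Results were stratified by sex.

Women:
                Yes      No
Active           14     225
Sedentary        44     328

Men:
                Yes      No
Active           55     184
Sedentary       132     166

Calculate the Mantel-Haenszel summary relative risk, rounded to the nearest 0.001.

RR_MH = Σ(aᵢ·n₀ᵢ/nᵢ) / Σ(cᵢ·n₁ᵢ/nᵢ), with n₁ᵢ = aᵢ+bᵢ (exposed), n₀ᵢ = cᵢ+dᵢ (unexposed), nᵢ = n₁ᵢ+n₀ᵢ.
Stratum 1 (Women): n₁ = 239, n₀ = 372, n = 611; a·n₀/n = 14·372/611 = 8.5237; c·n₁/n = 44·239/611 = 17.2111
Stratum 2 (Men): n₁ = 239, n₀ = 298, n = 537; a·n₀/n = 55·298/537 = 30.5214; c·n₁/n = 132·239/537 = 58.7486
RR_MH = (8.5237 + 30.5214) / (17.2111 + 58.7486) = 39.0451 / 75.9597 = 0.51402

0.514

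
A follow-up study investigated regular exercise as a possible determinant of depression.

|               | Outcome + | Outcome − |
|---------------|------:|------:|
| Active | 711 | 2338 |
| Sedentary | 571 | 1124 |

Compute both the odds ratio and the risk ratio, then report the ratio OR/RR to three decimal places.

0.865

Cells: a = 711, b = 2338, c = 571, d = 1124.
OR = (711·1124)/(2338·571) = 799164/1334998 = 0.59863
Risk in exposed = 711/3049 = 0.23319; risk in unexposed = 571/1695 = 0.33687; RR = 0.69222
OR/RR = 0.59863 / 0.69222 = 0.86479
The outcome is not rare, so the OR lies further from 1 than the RR.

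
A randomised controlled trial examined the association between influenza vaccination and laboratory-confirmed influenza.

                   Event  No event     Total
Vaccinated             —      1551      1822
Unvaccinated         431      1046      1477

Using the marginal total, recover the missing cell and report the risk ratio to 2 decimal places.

The missing cell is in the exposed row: 1822 − 1551 = 271.
So a = 271, b = 1551, c = 431, d = 1046.
RR = [a/(a+b)] / [c/(c+d)] = (271/1822) / (431/1477) = 0.14874/0.29181 = 0.50971

0.51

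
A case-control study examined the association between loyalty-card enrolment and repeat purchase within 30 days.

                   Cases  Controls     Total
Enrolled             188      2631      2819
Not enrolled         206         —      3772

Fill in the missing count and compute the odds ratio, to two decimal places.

The missing cell is in the unexposed row: 3772 − 206 = 3566.
So a = 188, b = 2631, c = 206, d = 3566.
OR = (a·d)/(b·c) = (188 × 3566) / (2631 × 206) = 670408 / 541986 = 1.23695

1.24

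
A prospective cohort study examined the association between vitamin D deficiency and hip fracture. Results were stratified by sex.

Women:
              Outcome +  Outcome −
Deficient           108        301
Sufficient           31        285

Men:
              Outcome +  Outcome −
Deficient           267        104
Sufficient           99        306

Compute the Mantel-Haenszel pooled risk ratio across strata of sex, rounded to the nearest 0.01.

RR_MH = Σ(aᵢ·n₀ᵢ/nᵢ) / Σ(cᵢ·n₁ᵢ/nᵢ), with n₁ᵢ = aᵢ+bᵢ (exposed), n₀ᵢ = cᵢ+dᵢ (unexposed), nᵢ = n₁ᵢ+n₀ᵢ.
Stratum 1 (Women): n₁ = 409, n₀ = 316, n = 725; a·n₀/n = 108·316/725 = 47.0731; c·n₁/n = 31·409/725 = 17.4883
Stratum 2 (Men): n₁ = 371, n₀ = 405, n = 776; a·n₀/n = 267·405/776 = 139.3492; c·n₁/n = 99·371/776 = 47.3312
RR_MH = (47.0731 + 139.3492) / (17.4883 + 47.3312) = 186.4223 / 64.8195 = 2.87602

2.88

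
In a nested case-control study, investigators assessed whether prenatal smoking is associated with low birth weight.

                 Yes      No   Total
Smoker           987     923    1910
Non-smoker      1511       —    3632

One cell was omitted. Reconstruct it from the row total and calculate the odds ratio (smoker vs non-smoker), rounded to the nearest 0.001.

The missing cell is in the unexposed row: 3632 − 1511 = 2121.
So a = 987, b = 923, c = 1511, d = 2121.
OR = (a·d)/(b·c) = (987 × 2121) / (923 × 1511) = 2093427 / 1394653 = 1.50104

1.501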